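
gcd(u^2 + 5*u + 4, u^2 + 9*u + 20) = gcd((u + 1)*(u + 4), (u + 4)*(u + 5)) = u + 4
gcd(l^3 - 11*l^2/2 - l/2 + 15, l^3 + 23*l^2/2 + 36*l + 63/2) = l + 3/2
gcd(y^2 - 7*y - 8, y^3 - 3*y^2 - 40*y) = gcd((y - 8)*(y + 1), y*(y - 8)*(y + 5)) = y - 8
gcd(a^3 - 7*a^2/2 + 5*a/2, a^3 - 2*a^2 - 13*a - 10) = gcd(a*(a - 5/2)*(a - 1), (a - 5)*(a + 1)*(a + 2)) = 1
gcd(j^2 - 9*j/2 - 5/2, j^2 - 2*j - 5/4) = j + 1/2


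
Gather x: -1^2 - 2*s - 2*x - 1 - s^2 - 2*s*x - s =-s^2 - 3*s + x*(-2*s - 2) - 2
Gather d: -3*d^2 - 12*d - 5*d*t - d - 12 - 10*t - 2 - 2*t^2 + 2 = -3*d^2 + d*(-5*t - 13) - 2*t^2 - 10*t - 12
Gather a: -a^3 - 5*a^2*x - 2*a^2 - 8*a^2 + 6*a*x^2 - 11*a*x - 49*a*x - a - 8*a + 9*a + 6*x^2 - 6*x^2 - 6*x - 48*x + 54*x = -a^3 + a^2*(-5*x - 10) + a*(6*x^2 - 60*x)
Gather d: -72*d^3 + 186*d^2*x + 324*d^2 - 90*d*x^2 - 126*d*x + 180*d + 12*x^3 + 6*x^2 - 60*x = -72*d^3 + d^2*(186*x + 324) + d*(-90*x^2 - 126*x + 180) + 12*x^3 + 6*x^2 - 60*x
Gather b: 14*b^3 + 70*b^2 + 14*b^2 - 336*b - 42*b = 14*b^3 + 84*b^2 - 378*b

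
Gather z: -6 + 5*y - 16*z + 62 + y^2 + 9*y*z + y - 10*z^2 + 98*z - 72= y^2 + 6*y - 10*z^2 + z*(9*y + 82) - 16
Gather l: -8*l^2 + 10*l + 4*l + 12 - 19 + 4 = -8*l^2 + 14*l - 3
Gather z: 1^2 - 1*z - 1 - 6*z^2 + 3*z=-6*z^2 + 2*z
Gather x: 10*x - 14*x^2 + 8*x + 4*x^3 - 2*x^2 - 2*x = 4*x^3 - 16*x^2 + 16*x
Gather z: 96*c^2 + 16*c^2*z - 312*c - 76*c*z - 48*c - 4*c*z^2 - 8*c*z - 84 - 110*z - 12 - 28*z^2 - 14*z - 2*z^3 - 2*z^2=96*c^2 - 360*c - 2*z^3 + z^2*(-4*c - 30) + z*(16*c^2 - 84*c - 124) - 96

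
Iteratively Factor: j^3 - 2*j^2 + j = (j)*(j^2 - 2*j + 1) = j*(j - 1)*(j - 1)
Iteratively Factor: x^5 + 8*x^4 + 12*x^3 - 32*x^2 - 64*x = (x - 2)*(x^4 + 10*x^3 + 32*x^2 + 32*x) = (x - 2)*(x + 2)*(x^3 + 8*x^2 + 16*x) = (x - 2)*(x + 2)*(x + 4)*(x^2 + 4*x) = x*(x - 2)*(x + 2)*(x + 4)*(x + 4)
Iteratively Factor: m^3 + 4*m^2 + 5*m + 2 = (m + 2)*(m^2 + 2*m + 1) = (m + 1)*(m + 2)*(m + 1)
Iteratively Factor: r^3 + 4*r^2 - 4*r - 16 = (r + 2)*(r^2 + 2*r - 8) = (r + 2)*(r + 4)*(r - 2)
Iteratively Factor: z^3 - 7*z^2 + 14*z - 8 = (z - 1)*(z^2 - 6*z + 8) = (z - 2)*(z - 1)*(z - 4)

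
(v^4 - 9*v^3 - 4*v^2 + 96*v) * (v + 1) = v^5 - 8*v^4 - 13*v^3 + 92*v^2 + 96*v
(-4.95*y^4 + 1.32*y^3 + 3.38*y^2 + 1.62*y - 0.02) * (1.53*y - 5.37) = -7.5735*y^5 + 28.6011*y^4 - 1.917*y^3 - 15.672*y^2 - 8.73*y + 0.1074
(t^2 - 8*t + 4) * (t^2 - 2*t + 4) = t^4 - 10*t^3 + 24*t^2 - 40*t + 16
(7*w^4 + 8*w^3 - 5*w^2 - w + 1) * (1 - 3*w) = -21*w^5 - 17*w^4 + 23*w^3 - 2*w^2 - 4*w + 1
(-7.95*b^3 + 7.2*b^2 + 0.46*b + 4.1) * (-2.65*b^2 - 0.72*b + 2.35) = 21.0675*b^5 - 13.356*b^4 - 25.0855*b^3 + 5.7238*b^2 - 1.871*b + 9.635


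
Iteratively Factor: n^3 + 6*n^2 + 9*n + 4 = (n + 4)*(n^2 + 2*n + 1) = (n + 1)*(n + 4)*(n + 1)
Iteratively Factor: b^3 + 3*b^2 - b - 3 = (b - 1)*(b^2 + 4*b + 3) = (b - 1)*(b + 3)*(b + 1)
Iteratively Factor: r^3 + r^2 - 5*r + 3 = (r - 1)*(r^2 + 2*r - 3) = (r - 1)*(r + 3)*(r - 1)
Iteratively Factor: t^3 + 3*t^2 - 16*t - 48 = (t + 4)*(t^2 - t - 12) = (t - 4)*(t + 4)*(t + 3)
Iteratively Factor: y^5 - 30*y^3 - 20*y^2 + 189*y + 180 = (y + 4)*(y^4 - 4*y^3 - 14*y^2 + 36*y + 45) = (y - 3)*(y + 4)*(y^3 - y^2 - 17*y - 15) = (y - 5)*(y - 3)*(y + 4)*(y^2 + 4*y + 3) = (y - 5)*(y - 3)*(y + 1)*(y + 4)*(y + 3)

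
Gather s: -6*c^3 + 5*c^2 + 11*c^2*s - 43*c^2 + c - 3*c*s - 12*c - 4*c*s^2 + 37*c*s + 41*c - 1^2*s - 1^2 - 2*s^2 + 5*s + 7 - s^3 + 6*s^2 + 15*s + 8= -6*c^3 - 38*c^2 + 30*c - s^3 + s^2*(4 - 4*c) + s*(11*c^2 + 34*c + 19) + 14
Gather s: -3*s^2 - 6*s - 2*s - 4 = -3*s^2 - 8*s - 4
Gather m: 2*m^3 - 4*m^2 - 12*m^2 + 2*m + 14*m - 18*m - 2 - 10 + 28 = 2*m^3 - 16*m^2 - 2*m + 16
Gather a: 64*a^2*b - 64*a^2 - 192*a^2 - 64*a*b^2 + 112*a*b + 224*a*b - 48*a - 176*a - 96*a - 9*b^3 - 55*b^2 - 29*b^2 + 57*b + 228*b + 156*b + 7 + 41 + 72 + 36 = a^2*(64*b - 256) + a*(-64*b^2 + 336*b - 320) - 9*b^3 - 84*b^2 + 441*b + 156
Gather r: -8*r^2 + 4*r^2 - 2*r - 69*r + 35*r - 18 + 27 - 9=-4*r^2 - 36*r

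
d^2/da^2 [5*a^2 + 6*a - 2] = 10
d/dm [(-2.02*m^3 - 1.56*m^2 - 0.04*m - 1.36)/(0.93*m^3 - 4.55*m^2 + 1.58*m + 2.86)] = (-8.88178419700125e-16*m^5 + 10.6418*m^4 - 6.3088*m^3 - 16.184*m^2 - 21.2992*m + 2.0344)/(0.8649*m^6 - 8.463*m^5 + 23.6413*m^4 - 9.0584*m^3 - 23.5296*m^2 + 9.0376*m + 8.1796)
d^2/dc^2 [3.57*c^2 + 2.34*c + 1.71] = 7.14000000000000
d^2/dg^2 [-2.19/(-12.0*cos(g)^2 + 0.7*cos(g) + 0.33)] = (1261.44*(1 - cos(g)^2)^2 - 55.188*cos(g)^3 + 666.4827*cos(g)^2 + 109.87011*cos(g) - 1280.931)/(-12.0*cos(g)^2 + 0.7*cos(g) + 0.33)^3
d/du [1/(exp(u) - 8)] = -exp(u)/(exp(u) - 8)^2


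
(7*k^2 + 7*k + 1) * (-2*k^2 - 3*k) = -14*k^4 - 35*k^3 - 23*k^2 - 3*k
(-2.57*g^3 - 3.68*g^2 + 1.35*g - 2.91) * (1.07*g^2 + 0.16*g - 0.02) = -2.7499*g^5 - 4.3488*g^4 + 0.9071*g^3 - 2.8241*g^2 - 0.4926*g + 0.0582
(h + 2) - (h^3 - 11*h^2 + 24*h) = -h^3 + 11*h^2 - 23*h + 2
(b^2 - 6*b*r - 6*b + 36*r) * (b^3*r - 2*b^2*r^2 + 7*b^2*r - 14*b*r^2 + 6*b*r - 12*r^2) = b^5*r - 8*b^4*r^2 + b^4*r + 12*b^3*r^3 - 8*b^3*r^2 - 36*b^3*r + 12*b^2*r^3 + 288*b^2*r^2 - 36*b^2*r - 432*b*r^3 + 288*b*r^2 - 432*r^3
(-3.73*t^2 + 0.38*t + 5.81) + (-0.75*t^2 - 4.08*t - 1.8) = -4.48*t^2 - 3.7*t + 4.01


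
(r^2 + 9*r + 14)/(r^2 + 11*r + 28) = (r + 2)/(r + 4)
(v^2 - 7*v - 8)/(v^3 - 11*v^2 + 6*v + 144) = (v + 1)/(v^2 - 3*v - 18)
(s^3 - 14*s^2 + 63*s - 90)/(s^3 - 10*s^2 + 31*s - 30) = (s - 6)/(s - 2)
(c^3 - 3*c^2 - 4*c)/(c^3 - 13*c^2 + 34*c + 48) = c*(c - 4)/(c^2 - 14*c + 48)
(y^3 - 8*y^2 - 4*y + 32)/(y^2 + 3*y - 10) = (y^2 - 6*y - 16)/(y + 5)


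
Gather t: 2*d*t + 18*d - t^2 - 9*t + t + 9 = 18*d - t^2 + t*(2*d - 8) + 9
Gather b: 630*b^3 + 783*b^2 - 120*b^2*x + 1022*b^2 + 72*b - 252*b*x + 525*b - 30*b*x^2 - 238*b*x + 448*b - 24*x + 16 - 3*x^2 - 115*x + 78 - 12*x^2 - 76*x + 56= 630*b^3 + b^2*(1805 - 120*x) + b*(-30*x^2 - 490*x + 1045) - 15*x^2 - 215*x + 150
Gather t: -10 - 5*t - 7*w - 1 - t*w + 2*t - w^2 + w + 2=t*(-w - 3) - w^2 - 6*w - 9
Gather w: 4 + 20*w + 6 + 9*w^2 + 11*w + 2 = 9*w^2 + 31*w + 12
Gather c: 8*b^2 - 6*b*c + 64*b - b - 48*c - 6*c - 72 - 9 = 8*b^2 + 63*b + c*(-6*b - 54) - 81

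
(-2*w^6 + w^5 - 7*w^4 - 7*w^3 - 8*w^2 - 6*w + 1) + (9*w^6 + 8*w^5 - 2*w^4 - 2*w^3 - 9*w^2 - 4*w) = 7*w^6 + 9*w^5 - 9*w^4 - 9*w^3 - 17*w^2 - 10*w + 1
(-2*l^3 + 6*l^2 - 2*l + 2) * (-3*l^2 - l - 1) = 6*l^5 - 16*l^4 + 2*l^3 - 10*l^2 - 2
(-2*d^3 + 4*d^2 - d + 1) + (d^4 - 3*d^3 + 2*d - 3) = d^4 - 5*d^3 + 4*d^2 + d - 2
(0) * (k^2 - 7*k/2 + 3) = 0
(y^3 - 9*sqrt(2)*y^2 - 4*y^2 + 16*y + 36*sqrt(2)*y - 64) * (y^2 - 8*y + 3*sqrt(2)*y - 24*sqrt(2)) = y^5 - 12*y^4 - 6*sqrt(2)*y^4 - 6*y^3 + 72*sqrt(2)*y^3 - 144*sqrt(2)*y^2 + 456*y^2 - 1216*y - 576*sqrt(2)*y + 1536*sqrt(2)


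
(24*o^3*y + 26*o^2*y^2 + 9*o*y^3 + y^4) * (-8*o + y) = -192*o^4*y - 184*o^3*y^2 - 46*o^2*y^3 + o*y^4 + y^5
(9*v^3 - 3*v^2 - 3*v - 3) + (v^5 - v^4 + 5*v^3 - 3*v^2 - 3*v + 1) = v^5 - v^4 + 14*v^3 - 6*v^2 - 6*v - 2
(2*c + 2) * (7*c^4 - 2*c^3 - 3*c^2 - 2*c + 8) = 14*c^5 + 10*c^4 - 10*c^3 - 10*c^2 + 12*c + 16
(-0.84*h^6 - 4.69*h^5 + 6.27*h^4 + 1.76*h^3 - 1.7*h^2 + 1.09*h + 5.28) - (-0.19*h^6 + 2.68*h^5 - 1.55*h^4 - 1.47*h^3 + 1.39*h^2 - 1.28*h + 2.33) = -0.65*h^6 - 7.37*h^5 + 7.82*h^4 + 3.23*h^3 - 3.09*h^2 + 2.37*h + 2.95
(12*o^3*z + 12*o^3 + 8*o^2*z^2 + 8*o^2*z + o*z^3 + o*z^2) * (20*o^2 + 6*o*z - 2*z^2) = 240*o^5*z + 240*o^5 + 232*o^4*z^2 + 232*o^4*z + 44*o^3*z^3 + 44*o^3*z^2 - 10*o^2*z^4 - 10*o^2*z^3 - 2*o*z^5 - 2*o*z^4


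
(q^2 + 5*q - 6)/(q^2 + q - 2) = (q + 6)/(q + 2)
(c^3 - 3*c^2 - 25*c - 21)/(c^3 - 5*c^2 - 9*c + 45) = (c^2 - 6*c - 7)/(c^2 - 8*c + 15)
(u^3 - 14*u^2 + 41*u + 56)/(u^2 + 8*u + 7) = (u^2 - 15*u + 56)/(u + 7)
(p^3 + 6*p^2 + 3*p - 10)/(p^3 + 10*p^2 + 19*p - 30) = (p + 2)/(p + 6)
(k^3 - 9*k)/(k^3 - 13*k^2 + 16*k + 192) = k*(k - 3)/(k^2 - 16*k + 64)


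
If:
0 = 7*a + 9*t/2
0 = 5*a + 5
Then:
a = -1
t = 14/9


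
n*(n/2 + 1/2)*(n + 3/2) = n^3/2 + 5*n^2/4 + 3*n/4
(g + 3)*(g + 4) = g^2 + 7*g + 12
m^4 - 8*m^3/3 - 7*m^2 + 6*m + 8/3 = (m - 4)*(m - 1)*(m + 1/3)*(m + 2)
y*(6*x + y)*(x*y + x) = 6*x^2*y^2 + 6*x^2*y + x*y^3 + x*y^2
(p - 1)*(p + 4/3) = p^2 + p/3 - 4/3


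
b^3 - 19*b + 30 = (b - 3)*(b - 2)*(b + 5)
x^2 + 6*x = x*(x + 6)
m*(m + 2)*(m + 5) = m^3 + 7*m^2 + 10*m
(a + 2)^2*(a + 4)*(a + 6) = a^4 + 14*a^3 + 68*a^2 + 136*a + 96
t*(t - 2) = t^2 - 2*t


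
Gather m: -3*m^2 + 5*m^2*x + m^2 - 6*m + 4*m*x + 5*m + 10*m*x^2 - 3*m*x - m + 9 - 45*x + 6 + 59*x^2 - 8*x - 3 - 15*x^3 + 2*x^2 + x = m^2*(5*x - 2) + m*(10*x^2 + x - 2) - 15*x^3 + 61*x^2 - 52*x + 12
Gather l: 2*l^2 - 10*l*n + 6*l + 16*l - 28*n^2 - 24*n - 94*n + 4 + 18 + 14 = 2*l^2 + l*(22 - 10*n) - 28*n^2 - 118*n + 36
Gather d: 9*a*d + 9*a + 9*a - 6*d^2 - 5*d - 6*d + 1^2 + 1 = 18*a - 6*d^2 + d*(9*a - 11) + 2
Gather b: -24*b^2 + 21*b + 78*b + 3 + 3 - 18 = -24*b^2 + 99*b - 12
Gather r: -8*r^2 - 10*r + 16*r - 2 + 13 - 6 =-8*r^2 + 6*r + 5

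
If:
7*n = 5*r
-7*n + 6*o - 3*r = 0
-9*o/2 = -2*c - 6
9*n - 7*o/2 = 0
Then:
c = -3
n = 0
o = 0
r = 0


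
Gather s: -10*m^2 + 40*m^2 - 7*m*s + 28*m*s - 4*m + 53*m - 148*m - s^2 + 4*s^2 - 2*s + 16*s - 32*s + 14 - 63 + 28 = 30*m^2 - 99*m + 3*s^2 + s*(21*m - 18) - 21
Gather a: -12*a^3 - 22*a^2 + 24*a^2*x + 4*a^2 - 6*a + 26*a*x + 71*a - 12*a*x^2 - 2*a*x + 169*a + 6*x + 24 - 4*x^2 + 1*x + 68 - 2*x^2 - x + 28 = -12*a^3 + a^2*(24*x - 18) + a*(-12*x^2 + 24*x + 234) - 6*x^2 + 6*x + 120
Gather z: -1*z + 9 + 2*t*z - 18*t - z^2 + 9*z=-18*t - z^2 + z*(2*t + 8) + 9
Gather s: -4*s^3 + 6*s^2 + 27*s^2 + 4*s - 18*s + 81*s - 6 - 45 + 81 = -4*s^3 + 33*s^2 + 67*s + 30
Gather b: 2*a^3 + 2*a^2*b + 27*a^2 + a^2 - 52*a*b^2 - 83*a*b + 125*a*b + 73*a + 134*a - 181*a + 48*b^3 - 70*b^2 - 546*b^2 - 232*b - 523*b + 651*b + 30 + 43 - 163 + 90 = 2*a^3 + 28*a^2 + 26*a + 48*b^3 + b^2*(-52*a - 616) + b*(2*a^2 + 42*a - 104)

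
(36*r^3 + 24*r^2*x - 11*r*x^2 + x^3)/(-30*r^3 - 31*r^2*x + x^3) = (-6*r + x)/(5*r + x)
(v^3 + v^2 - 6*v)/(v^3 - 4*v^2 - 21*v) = (v - 2)/(v - 7)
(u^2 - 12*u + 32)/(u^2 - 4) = (u^2 - 12*u + 32)/(u^2 - 4)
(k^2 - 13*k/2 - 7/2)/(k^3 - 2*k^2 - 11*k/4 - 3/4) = 2*(k - 7)/(2*k^2 - 5*k - 3)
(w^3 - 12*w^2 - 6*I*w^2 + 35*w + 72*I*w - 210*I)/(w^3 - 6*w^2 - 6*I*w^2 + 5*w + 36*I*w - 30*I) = (w - 7)/(w - 1)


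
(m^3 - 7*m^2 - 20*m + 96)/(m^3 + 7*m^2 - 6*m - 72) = (m - 8)/(m + 6)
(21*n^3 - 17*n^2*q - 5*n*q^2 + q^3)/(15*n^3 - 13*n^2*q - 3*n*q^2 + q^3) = (-7*n + q)/(-5*n + q)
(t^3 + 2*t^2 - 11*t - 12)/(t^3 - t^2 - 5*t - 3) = (t + 4)/(t + 1)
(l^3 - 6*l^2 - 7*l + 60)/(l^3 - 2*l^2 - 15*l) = (l - 4)/l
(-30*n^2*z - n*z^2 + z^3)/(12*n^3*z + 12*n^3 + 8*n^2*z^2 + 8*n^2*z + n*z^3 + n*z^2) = z*(-30*n^2 - n*z + z^2)/(n*(12*n^2*z + 12*n^2 + 8*n*z^2 + 8*n*z + z^3 + z^2))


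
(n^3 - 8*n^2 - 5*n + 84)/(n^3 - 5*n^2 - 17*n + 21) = (n - 4)/(n - 1)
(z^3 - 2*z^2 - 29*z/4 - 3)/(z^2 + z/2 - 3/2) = (z^2 - 7*z/2 - 2)/(z - 1)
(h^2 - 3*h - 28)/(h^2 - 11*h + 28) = (h + 4)/(h - 4)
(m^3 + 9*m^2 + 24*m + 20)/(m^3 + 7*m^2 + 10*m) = (m + 2)/m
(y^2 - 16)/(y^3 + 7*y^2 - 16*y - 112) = 1/(y + 7)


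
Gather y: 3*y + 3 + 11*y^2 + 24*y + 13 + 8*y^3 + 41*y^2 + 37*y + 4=8*y^3 + 52*y^2 + 64*y + 20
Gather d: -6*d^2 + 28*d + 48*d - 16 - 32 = -6*d^2 + 76*d - 48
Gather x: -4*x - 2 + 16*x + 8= 12*x + 6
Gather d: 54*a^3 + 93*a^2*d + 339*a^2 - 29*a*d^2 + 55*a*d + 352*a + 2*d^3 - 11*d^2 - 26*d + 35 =54*a^3 + 339*a^2 + 352*a + 2*d^3 + d^2*(-29*a - 11) + d*(93*a^2 + 55*a - 26) + 35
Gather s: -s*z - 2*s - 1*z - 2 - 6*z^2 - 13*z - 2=s*(-z - 2) - 6*z^2 - 14*z - 4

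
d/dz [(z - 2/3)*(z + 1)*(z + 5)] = 3*z^2 + 32*z/3 + 1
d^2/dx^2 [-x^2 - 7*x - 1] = -2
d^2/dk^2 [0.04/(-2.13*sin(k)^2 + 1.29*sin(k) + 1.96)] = (-0.725904*sin(k)^4 + 0.329724*sin(k)^3 + 0.354324*sin(k)^2 - 0.558312*sin(k) + 0.467112)/(-2.13*sin(k)^2 + 1.29*sin(k) + 1.96)^3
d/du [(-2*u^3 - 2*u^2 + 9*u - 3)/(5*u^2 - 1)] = (-10*u^4 - 39*u^2 + 34*u - 9)/(25*u^4 - 10*u^2 + 1)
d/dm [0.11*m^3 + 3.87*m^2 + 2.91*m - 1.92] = 0.33*m^2 + 7.74*m + 2.91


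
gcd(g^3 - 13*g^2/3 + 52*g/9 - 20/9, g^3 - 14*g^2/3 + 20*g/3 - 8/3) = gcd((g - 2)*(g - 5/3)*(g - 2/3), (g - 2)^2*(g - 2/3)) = g^2 - 8*g/3 + 4/3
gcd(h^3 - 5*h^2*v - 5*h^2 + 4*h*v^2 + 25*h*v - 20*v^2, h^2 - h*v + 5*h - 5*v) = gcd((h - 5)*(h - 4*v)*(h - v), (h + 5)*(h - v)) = -h + v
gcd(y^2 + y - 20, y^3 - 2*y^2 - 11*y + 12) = y - 4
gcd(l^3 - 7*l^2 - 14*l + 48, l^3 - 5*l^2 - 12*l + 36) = l^2 + l - 6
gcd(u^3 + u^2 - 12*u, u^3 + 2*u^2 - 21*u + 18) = u - 3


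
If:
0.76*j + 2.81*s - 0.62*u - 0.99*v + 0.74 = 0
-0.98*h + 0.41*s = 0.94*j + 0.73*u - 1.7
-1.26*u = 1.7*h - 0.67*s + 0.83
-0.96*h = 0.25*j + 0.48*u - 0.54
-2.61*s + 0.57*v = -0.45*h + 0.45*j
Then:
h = 0.26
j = 2.34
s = 0.74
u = -0.62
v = 5.04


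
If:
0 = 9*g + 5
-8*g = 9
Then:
No Solution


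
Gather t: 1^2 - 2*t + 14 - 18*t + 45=60 - 20*t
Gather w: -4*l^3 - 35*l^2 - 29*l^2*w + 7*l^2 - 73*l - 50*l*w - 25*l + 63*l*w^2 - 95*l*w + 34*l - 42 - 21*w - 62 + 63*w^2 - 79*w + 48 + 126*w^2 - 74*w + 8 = -4*l^3 - 28*l^2 - 64*l + w^2*(63*l + 189) + w*(-29*l^2 - 145*l - 174) - 48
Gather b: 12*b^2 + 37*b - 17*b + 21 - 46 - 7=12*b^2 + 20*b - 32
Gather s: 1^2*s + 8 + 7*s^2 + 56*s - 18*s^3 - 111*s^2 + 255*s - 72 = -18*s^3 - 104*s^2 + 312*s - 64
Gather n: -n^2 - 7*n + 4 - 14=-n^2 - 7*n - 10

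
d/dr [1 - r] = -1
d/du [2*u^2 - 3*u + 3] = 4*u - 3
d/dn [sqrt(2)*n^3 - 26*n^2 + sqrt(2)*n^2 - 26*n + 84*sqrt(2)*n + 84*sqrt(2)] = 3*sqrt(2)*n^2 - 52*n + 2*sqrt(2)*n - 26 + 84*sqrt(2)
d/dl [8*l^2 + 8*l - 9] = 16*l + 8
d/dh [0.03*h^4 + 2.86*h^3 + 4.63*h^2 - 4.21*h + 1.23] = 0.12*h^3 + 8.58*h^2 + 9.26*h - 4.21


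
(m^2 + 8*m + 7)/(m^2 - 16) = (m^2 + 8*m + 7)/(m^2 - 16)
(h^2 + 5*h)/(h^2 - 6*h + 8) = h*(h + 5)/(h^2 - 6*h + 8)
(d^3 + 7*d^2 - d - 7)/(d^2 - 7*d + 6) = (d^2 + 8*d + 7)/(d - 6)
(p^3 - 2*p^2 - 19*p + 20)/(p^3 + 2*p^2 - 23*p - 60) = (p - 1)/(p + 3)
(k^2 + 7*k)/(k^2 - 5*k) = (k + 7)/(k - 5)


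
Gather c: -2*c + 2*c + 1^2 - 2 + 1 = 0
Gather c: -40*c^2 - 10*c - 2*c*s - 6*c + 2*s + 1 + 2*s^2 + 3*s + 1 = -40*c^2 + c*(-2*s - 16) + 2*s^2 + 5*s + 2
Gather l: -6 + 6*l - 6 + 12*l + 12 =18*l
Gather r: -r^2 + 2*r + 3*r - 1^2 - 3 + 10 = -r^2 + 5*r + 6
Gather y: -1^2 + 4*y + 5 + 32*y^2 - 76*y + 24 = 32*y^2 - 72*y + 28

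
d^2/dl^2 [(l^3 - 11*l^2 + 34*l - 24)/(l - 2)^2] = 4*(l + 10)/(l^4 - 8*l^3 + 24*l^2 - 32*l + 16)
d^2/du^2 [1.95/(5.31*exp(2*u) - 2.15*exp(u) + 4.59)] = ((4.1925 - 41.418*exp(u))*(5.31*exp(2*u) - 2.15*exp(u) + 4.59) + 1.95*(10.62*exp(u) - 2.15)*(21.24*exp(u) - 4.3)*exp(u))*exp(u)/(5.31*exp(2*u) - 2.15*exp(u) + 4.59)^3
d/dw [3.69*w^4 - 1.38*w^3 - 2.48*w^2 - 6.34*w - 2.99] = 14.76*w^3 - 4.14*w^2 - 4.96*w - 6.34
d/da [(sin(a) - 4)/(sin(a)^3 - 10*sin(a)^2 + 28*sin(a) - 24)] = 2*(9*sin(a) + cos(a)^2 - 23)*cos(a)/((sin(a) - 6)^2*(sin(a) - 2)^3)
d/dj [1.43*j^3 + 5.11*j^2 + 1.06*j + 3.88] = 4.29*j^2 + 10.22*j + 1.06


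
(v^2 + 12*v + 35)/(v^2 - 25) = (v + 7)/(v - 5)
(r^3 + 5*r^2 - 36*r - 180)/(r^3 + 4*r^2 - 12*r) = (r^2 - r - 30)/(r*(r - 2))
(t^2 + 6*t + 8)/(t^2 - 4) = (t + 4)/(t - 2)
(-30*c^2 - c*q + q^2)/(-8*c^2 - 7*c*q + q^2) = (30*c^2 + c*q - q^2)/(8*c^2 + 7*c*q - q^2)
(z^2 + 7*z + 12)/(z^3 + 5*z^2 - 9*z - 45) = (z + 4)/(z^2 + 2*z - 15)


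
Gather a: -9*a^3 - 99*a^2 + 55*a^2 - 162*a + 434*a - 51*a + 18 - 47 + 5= -9*a^3 - 44*a^2 + 221*a - 24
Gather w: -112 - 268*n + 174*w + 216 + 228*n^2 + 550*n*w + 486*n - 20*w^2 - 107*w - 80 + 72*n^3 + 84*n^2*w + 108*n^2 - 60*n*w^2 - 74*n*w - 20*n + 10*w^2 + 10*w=72*n^3 + 336*n^2 + 198*n + w^2*(-60*n - 10) + w*(84*n^2 + 476*n + 77) + 24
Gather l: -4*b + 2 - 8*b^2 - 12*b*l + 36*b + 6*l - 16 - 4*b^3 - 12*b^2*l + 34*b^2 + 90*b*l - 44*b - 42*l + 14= -4*b^3 + 26*b^2 - 12*b + l*(-12*b^2 + 78*b - 36)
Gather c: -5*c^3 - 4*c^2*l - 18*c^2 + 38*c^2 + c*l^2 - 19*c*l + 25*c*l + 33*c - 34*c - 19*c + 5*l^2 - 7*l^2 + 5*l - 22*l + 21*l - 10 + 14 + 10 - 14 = -5*c^3 + c^2*(20 - 4*l) + c*(l^2 + 6*l - 20) - 2*l^2 + 4*l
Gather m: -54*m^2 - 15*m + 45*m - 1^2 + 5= -54*m^2 + 30*m + 4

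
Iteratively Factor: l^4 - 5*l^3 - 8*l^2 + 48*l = (l - 4)*(l^3 - l^2 - 12*l) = (l - 4)*(l + 3)*(l^2 - 4*l) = l*(l - 4)*(l + 3)*(l - 4)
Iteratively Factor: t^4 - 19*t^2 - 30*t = (t)*(t^3 - 19*t - 30) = t*(t - 5)*(t^2 + 5*t + 6) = t*(t - 5)*(t + 2)*(t + 3)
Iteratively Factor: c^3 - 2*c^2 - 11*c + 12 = (c - 1)*(c^2 - c - 12) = (c - 4)*(c - 1)*(c + 3)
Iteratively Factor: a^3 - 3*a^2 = (a - 3)*(a^2) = a*(a - 3)*(a)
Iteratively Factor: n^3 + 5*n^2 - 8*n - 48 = (n - 3)*(n^2 + 8*n + 16) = (n - 3)*(n + 4)*(n + 4)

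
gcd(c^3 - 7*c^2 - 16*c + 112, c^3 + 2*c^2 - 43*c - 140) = c^2 - 3*c - 28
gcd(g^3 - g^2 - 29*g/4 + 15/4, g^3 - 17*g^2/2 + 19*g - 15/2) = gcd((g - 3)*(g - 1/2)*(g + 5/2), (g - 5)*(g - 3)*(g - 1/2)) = g^2 - 7*g/2 + 3/2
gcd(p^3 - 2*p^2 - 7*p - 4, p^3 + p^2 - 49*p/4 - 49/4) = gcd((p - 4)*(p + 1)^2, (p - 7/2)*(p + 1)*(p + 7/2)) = p + 1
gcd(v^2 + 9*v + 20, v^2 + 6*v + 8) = v + 4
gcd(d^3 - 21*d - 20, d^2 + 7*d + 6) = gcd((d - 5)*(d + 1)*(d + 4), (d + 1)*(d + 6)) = d + 1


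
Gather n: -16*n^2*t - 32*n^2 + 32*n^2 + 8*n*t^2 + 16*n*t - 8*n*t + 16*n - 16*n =-16*n^2*t + n*(8*t^2 + 8*t)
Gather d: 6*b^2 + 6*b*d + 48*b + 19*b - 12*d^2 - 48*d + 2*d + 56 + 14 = 6*b^2 + 67*b - 12*d^2 + d*(6*b - 46) + 70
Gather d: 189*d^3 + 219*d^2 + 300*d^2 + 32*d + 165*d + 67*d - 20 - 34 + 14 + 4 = 189*d^3 + 519*d^2 + 264*d - 36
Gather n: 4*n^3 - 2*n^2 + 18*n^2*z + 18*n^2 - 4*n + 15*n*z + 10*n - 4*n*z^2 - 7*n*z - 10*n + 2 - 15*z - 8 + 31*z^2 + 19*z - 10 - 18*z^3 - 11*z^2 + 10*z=4*n^3 + n^2*(18*z + 16) + n*(-4*z^2 + 8*z - 4) - 18*z^3 + 20*z^2 + 14*z - 16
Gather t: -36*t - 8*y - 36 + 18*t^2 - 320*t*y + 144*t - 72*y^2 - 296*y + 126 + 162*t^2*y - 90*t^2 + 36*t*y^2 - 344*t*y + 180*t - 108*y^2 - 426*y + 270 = t^2*(162*y - 72) + t*(36*y^2 - 664*y + 288) - 180*y^2 - 730*y + 360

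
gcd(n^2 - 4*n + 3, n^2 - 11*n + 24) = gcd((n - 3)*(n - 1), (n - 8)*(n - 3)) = n - 3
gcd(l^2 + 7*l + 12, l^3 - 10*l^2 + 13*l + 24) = 1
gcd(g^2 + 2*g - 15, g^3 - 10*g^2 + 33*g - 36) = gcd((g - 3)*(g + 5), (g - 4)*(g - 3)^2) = g - 3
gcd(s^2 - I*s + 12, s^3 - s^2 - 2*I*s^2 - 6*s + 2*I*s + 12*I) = 1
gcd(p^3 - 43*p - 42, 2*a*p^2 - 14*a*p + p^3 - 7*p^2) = p - 7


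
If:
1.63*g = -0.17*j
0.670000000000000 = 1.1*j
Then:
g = -0.06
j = 0.61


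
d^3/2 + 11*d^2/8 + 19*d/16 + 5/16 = (d/2 + 1/2)*(d + 1/2)*(d + 5/4)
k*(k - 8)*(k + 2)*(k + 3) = k^4 - 3*k^3 - 34*k^2 - 48*k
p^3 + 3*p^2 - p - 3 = (p - 1)*(p + 1)*(p + 3)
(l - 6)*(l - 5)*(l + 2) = l^3 - 9*l^2 + 8*l + 60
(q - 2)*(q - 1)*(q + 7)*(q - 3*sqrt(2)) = q^4 - 3*sqrt(2)*q^3 + 4*q^3 - 19*q^2 - 12*sqrt(2)*q^2 + 14*q + 57*sqrt(2)*q - 42*sqrt(2)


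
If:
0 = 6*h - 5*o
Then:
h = 5*o/6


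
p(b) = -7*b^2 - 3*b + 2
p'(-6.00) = 81.00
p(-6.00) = -232.00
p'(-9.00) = 123.00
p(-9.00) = -538.00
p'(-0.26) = 0.64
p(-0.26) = 2.31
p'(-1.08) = 12.12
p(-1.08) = -2.92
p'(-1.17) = 13.38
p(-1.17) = -4.07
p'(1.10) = -18.40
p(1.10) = -9.77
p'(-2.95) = 38.30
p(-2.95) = -50.07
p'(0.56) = -10.84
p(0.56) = -1.88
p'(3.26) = -48.64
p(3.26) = -82.17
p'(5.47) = -79.58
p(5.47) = -223.86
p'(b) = -14*b - 3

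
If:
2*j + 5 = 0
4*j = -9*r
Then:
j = -5/2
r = 10/9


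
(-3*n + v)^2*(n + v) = 9*n^3 + 3*n^2*v - 5*n*v^2 + v^3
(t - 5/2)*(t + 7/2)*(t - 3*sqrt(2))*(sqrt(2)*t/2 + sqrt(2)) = sqrt(2)*t^4/2 - 3*t^3 + 3*sqrt(2)*t^3/2 - 9*t^2 - 27*sqrt(2)*t^2/8 - 35*sqrt(2)*t/4 + 81*t/4 + 105/2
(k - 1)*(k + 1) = k^2 - 1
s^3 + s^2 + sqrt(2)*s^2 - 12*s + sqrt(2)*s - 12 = (s + 1)*(s - 2*sqrt(2))*(s + 3*sqrt(2))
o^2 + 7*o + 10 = (o + 2)*(o + 5)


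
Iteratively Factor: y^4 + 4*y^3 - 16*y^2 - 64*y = (y)*(y^3 + 4*y^2 - 16*y - 64) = y*(y - 4)*(y^2 + 8*y + 16) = y*(y - 4)*(y + 4)*(y + 4)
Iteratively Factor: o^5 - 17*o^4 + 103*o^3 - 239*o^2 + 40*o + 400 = (o - 4)*(o^4 - 13*o^3 + 51*o^2 - 35*o - 100) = (o - 5)*(o - 4)*(o^3 - 8*o^2 + 11*o + 20) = (o - 5)*(o - 4)^2*(o^2 - 4*o - 5) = (o - 5)^2*(o - 4)^2*(o + 1)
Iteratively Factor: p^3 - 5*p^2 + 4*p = (p - 4)*(p^2 - p) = (p - 4)*(p - 1)*(p)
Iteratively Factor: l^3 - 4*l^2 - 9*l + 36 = (l + 3)*(l^2 - 7*l + 12) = (l - 4)*(l + 3)*(l - 3)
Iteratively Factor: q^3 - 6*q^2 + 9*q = (q)*(q^2 - 6*q + 9) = q*(q - 3)*(q - 3)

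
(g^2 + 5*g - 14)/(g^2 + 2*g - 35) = (g - 2)/(g - 5)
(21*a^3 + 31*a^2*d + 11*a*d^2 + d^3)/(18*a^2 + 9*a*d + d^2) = (7*a^2 + 8*a*d + d^2)/(6*a + d)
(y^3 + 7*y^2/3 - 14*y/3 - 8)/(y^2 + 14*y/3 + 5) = (3*y^2 - 2*y - 8)/(3*y + 5)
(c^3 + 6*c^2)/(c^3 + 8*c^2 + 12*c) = c/(c + 2)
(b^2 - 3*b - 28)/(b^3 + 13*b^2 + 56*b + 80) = (b - 7)/(b^2 + 9*b + 20)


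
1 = 1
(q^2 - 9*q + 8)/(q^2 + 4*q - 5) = (q - 8)/(q + 5)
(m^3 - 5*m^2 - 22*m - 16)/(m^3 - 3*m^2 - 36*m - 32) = (m + 2)/(m + 4)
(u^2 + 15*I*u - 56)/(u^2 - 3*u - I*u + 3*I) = (u^2 + 15*I*u - 56)/(u^2 - 3*u - I*u + 3*I)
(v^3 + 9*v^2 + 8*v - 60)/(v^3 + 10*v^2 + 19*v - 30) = (v - 2)/(v - 1)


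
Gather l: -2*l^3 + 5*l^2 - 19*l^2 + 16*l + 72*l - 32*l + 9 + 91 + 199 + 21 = -2*l^3 - 14*l^2 + 56*l + 320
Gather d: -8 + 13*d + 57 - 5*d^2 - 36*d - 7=-5*d^2 - 23*d + 42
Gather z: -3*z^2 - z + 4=-3*z^2 - z + 4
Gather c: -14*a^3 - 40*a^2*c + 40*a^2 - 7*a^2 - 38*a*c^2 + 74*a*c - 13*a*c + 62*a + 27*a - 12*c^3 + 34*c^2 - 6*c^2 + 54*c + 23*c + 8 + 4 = -14*a^3 + 33*a^2 + 89*a - 12*c^3 + c^2*(28 - 38*a) + c*(-40*a^2 + 61*a + 77) + 12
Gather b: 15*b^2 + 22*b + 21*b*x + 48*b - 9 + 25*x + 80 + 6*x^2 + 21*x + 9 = 15*b^2 + b*(21*x + 70) + 6*x^2 + 46*x + 80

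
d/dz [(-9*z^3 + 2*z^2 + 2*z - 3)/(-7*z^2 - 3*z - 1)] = (63*z^4 + 54*z^3 + 35*z^2 - 46*z - 11)/(49*z^4 + 42*z^3 + 23*z^2 + 6*z + 1)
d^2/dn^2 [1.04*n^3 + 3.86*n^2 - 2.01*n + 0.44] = 6.24*n + 7.72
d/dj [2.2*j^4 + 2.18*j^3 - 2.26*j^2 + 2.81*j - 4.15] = 8.8*j^3 + 6.54*j^2 - 4.52*j + 2.81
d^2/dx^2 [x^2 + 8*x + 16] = 2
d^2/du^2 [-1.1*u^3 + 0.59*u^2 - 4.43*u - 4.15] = 1.18 - 6.6*u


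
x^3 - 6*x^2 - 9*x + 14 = (x - 7)*(x - 1)*(x + 2)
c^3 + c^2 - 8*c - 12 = (c - 3)*(c + 2)^2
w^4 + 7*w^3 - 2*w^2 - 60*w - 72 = (w - 3)*(w + 2)^2*(w + 6)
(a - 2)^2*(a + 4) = a^3 - 12*a + 16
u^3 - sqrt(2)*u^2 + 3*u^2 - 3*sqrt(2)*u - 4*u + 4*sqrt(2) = (u - 1)*(u + 4)*(u - sqrt(2))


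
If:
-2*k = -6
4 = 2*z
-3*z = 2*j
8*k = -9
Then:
No Solution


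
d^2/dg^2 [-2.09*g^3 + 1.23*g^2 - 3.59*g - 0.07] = 2.46 - 12.54*g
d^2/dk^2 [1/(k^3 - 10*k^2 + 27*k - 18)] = 2*((10 - 3*k)*(k^3 - 10*k^2 + 27*k - 18) + (3*k^2 - 20*k + 27)^2)/(k^3 - 10*k^2 + 27*k - 18)^3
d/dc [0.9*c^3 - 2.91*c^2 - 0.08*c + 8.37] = 2.7*c^2 - 5.82*c - 0.08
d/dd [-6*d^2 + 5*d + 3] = 5 - 12*d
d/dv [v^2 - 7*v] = 2*v - 7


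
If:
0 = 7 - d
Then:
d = 7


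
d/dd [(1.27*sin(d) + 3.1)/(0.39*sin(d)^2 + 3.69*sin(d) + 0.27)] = (-2.418*sin(d) + 0.24765*cos(2*d) - 11.34375)*cos(d)/(0.39*sin(d)^2 + 3.69*sin(d) + 0.27)^2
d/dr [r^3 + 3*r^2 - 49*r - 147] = 3*r^2 + 6*r - 49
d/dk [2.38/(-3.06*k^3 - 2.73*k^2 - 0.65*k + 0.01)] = (21.8484*k^2 + 12.9948*k + 1.547)/(3.06*k^3 + 2.73*k^2 + 0.65*k - 0.01)^2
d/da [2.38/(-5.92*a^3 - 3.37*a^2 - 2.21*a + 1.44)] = (42.2688*a^2 + 16.0412*a + 5.2598)/(5.92*a^3 + 3.37*a^2 + 2.21*a - 1.44)^2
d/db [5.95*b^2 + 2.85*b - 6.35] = 11.9*b + 2.85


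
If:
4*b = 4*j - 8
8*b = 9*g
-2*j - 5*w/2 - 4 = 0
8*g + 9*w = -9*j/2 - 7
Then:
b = 1152/397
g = 1024/397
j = 1946/397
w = -2192/397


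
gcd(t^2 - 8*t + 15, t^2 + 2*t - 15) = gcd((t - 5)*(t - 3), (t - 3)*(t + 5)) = t - 3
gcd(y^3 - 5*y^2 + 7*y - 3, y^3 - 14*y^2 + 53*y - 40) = y - 1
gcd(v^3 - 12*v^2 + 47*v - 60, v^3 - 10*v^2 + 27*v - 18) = v - 3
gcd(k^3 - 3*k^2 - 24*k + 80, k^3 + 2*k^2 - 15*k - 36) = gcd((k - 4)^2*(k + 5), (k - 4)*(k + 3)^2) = k - 4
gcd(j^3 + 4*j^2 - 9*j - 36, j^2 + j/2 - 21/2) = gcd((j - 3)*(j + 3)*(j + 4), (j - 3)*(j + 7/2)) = j - 3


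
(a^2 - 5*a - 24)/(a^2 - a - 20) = (-a^2 + 5*a + 24)/(-a^2 + a + 20)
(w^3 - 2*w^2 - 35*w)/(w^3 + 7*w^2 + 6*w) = (w^2 - 2*w - 35)/(w^2 + 7*w + 6)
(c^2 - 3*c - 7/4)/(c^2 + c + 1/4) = (2*c - 7)/(2*c + 1)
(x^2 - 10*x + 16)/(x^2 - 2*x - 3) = (-x^2 + 10*x - 16)/(-x^2 + 2*x + 3)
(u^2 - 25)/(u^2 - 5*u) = (u + 5)/u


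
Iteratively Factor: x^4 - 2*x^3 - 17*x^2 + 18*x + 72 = (x + 2)*(x^3 - 4*x^2 - 9*x + 36) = (x + 2)*(x + 3)*(x^2 - 7*x + 12) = (x - 4)*(x + 2)*(x + 3)*(x - 3)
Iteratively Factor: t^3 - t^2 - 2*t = (t - 2)*(t^2 + t) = (t - 2)*(t + 1)*(t)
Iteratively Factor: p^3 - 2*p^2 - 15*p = (p - 5)*(p^2 + 3*p) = p*(p - 5)*(p + 3)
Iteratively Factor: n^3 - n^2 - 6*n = (n)*(n^2 - n - 6) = n*(n + 2)*(n - 3)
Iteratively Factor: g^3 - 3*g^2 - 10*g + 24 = (g + 3)*(g^2 - 6*g + 8) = (g - 2)*(g + 3)*(g - 4)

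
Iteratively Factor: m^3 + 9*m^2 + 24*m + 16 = (m + 4)*(m^2 + 5*m + 4) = (m + 4)^2*(m + 1)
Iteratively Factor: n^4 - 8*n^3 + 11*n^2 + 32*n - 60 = (n - 2)*(n^3 - 6*n^2 - n + 30) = (n - 5)*(n - 2)*(n^2 - n - 6) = (n - 5)*(n - 2)*(n + 2)*(n - 3)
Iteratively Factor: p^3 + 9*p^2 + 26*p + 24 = (p + 2)*(p^2 + 7*p + 12) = (p + 2)*(p + 3)*(p + 4)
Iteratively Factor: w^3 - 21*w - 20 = (w + 4)*(w^2 - 4*w - 5) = (w + 1)*(w + 4)*(w - 5)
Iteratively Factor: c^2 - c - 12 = (c + 3)*(c - 4)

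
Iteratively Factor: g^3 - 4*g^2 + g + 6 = (g + 1)*(g^2 - 5*g + 6) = (g - 3)*(g + 1)*(g - 2)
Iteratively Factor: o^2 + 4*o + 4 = (o + 2)*(o + 2)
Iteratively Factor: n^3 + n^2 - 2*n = (n)*(n^2 + n - 2) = n*(n + 2)*(n - 1)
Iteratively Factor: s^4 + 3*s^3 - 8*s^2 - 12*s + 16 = (s - 2)*(s^3 + 5*s^2 + 2*s - 8) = (s - 2)*(s - 1)*(s^2 + 6*s + 8) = (s - 2)*(s - 1)*(s + 2)*(s + 4)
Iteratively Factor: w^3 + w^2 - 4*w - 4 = (w + 2)*(w^2 - w - 2) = (w - 2)*(w + 2)*(w + 1)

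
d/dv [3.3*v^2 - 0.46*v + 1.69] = 6.6*v - 0.46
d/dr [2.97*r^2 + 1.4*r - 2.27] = 5.94*r + 1.4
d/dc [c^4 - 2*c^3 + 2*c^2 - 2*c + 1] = 4*c^3 - 6*c^2 + 4*c - 2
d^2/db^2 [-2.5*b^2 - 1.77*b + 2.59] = -5.00000000000000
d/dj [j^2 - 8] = 2*j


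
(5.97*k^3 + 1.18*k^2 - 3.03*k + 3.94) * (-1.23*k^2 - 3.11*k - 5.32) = -7.3431*k^5 - 20.0181*k^4 - 31.7033*k^3 - 1.7005*k^2 + 3.8662*k - 20.9608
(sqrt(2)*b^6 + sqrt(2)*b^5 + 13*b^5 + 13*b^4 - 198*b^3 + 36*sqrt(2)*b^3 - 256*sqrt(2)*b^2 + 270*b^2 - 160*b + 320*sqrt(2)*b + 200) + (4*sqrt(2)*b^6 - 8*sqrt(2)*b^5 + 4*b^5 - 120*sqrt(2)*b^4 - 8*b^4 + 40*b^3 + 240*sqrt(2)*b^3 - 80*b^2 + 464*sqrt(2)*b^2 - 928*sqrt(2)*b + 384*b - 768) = 5*sqrt(2)*b^6 - 7*sqrt(2)*b^5 + 17*b^5 - 120*sqrt(2)*b^4 + 5*b^4 - 158*b^3 + 276*sqrt(2)*b^3 + 190*b^2 + 208*sqrt(2)*b^2 - 608*sqrt(2)*b + 224*b - 568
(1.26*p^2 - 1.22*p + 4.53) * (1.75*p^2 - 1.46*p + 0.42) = 2.205*p^4 - 3.9746*p^3 + 10.2379*p^2 - 7.1262*p + 1.9026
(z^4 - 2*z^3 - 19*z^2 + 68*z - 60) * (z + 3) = z^5 + z^4 - 25*z^3 + 11*z^2 + 144*z - 180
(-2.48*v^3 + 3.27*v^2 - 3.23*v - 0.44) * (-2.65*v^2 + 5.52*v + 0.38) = 6.572*v^5 - 22.3551*v^4 + 25.6675*v^3 - 15.421*v^2 - 3.6562*v - 0.1672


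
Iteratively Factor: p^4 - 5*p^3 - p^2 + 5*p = (p - 1)*(p^3 - 4*p^2 - 5*p) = (p - 5)*(p - 1)*(p^2 + p) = p*(p - 5)*(p - 1)*(p + 1)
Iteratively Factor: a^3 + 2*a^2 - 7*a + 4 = (a - 1)*(a^2 + 3*a - 4) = (a - 1)*(a + 4)*(a - 1)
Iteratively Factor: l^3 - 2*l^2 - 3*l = (l)*(l^2 - 2*l - 3) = l*(l + 1)*(l - 3)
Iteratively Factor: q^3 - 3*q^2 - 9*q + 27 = (q + 3)*(q^2 - 6*q + 9) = (q - 3)*(q + 3)*(q - 3)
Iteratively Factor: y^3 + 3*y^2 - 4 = (y + 2)*(y^2 + y - 2) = (y + 2)^2*(y - 1)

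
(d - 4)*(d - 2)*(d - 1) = d^3 - 7*d^2 + 14*d - 8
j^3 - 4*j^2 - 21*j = j*(j - 7)*(j + 3)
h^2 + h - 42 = (h - 6)*(h + 7)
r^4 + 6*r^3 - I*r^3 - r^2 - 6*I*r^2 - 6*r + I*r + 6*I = (r - 1)*(r + 1)*(r + 6)*(r - I)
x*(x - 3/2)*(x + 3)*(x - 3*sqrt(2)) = x^4 - 3*sqrt(2)*x^3 + 3*x^3/2 - 9*sqrt(2)*x^2/2 - 9*x^2/2 + 27*sqrt(2)*x/2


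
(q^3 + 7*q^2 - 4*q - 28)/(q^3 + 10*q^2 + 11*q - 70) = (q + 2)/(q + 5)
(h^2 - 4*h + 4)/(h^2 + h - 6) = (h - 2)/(h + 3)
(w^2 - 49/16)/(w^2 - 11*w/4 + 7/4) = (w + 7/4)/(w - 1)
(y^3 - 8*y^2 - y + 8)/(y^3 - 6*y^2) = (y^3 - 8*y^2 - y + 8)/(y^2*(y - 6))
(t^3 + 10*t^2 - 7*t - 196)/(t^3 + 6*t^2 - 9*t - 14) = (t^2 + 3*t - 28)/(t^2 - t - 2)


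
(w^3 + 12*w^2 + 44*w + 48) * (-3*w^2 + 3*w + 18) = -3*w^5 - 33*w^4 - 78*w^3 + 204*w^2 + 936*w + 864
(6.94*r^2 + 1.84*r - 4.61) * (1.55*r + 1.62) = 10.757*r^3 + 14.0948*r^2 - 4.1647*r - 7.4682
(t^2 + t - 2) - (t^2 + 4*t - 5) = 3 - 3*t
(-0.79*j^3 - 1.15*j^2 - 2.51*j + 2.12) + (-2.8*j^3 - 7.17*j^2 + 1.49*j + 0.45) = -3.59*j^3 - 8.32*j^2 - 1.02*j + 2.57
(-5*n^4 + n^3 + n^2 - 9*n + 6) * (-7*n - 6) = 35*n^5 + 23*n^4 - 13*n^3 + 57*n^2 + 12*n - 36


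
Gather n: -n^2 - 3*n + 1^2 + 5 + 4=-n^2 - 3*n + 10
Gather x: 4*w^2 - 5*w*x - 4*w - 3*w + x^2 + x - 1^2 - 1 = 4*w^2 - 7*w + x^2 + x*(1 - 5*w) - 2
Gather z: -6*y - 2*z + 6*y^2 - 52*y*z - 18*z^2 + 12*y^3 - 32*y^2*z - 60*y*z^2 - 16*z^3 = 12*y^3 + 6*y^2 - 6*y - 16*z^3 + z^2*(-60*y - 18) + z*(-32*y^2 - 52*y - 2)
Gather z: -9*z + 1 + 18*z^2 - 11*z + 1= 18*z^2 - 20*z + 2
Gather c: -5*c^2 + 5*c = -5*c^2 + 5*c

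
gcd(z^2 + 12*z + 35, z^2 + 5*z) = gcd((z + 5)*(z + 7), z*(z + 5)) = z + 5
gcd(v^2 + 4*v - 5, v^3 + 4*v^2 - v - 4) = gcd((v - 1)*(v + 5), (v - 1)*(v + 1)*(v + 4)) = v - 1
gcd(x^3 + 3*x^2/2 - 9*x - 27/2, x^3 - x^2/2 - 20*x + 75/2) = x - 3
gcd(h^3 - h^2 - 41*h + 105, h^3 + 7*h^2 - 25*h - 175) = h^2 + 2*h - 35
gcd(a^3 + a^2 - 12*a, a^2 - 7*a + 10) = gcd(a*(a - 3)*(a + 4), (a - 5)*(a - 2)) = 1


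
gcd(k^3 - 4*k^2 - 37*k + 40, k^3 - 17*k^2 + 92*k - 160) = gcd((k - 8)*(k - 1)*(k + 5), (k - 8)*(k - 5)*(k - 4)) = k - 8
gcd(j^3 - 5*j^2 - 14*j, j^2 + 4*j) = j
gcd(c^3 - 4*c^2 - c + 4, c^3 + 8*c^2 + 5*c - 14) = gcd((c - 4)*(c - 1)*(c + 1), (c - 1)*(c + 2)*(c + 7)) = c - 1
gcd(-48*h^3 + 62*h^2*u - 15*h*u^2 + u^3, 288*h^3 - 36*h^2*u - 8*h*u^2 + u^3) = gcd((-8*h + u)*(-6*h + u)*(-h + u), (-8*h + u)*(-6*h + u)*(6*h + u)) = 48*h^2 - 14*h*u + u^2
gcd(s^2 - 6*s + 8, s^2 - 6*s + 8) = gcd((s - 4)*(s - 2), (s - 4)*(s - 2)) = s^2 - 6*s + 8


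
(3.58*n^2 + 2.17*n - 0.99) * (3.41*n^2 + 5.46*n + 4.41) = 12.2078*n^4 + 26.9465*n^3 + 24.2601*n^2 + 4.1643*n - 4.3659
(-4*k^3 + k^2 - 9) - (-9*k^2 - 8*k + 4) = -4*k^3 + 10*k^2 + 8*k - 13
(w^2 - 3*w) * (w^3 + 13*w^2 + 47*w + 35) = w^5 + 10*w^4 + 8*w^3 - 106*w^2 - 105*w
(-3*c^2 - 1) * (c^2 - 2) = -3*c^4 + 5*c^2 + 2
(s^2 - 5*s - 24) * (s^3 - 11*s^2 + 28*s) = s^5 - 16*s^4 + 59*s^3 + 124*s^2 - 672*s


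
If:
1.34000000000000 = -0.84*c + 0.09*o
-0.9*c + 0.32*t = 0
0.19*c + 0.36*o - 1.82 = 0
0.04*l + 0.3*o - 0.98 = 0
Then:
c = -1.00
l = -17.36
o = 5.58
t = -2.80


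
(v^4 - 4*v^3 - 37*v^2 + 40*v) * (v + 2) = v^5 - 2*v^4 - 45*v^3 - 34*v^2 + 80*v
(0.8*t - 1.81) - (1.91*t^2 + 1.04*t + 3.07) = -1.91*t^2 - 0.24*t - 4.88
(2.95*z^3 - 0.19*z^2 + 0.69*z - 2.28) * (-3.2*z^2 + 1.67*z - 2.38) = -9.44*z^5 + 5.5345*z^4 - 9.5463*z^3 + 8.9005*z^2 - 5.4498*z + 5.4264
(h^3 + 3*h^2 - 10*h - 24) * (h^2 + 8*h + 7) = h^5 + 11*h^4 + 21*h^3 - 83*h^2 - 262*h - 168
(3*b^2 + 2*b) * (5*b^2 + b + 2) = 15*b^4 + 13*b^3 + 8*b^2 + 4*b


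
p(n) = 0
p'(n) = 0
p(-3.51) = 0.00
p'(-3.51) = 0.00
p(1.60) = 0.00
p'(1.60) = 0.00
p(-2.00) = 0.00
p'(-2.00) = 0.00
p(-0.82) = 0.00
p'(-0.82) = 0.00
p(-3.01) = 0.00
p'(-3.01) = 0.00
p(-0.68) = 0.00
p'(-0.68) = 0.00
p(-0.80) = 0.00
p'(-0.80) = 0.00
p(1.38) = 0.00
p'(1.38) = 0.00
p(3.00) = 0.00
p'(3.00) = 0.00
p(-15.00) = 0.00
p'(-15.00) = 0.00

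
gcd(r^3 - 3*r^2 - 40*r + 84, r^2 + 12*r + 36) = r + 6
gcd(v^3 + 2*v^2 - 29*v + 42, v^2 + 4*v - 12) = v - 2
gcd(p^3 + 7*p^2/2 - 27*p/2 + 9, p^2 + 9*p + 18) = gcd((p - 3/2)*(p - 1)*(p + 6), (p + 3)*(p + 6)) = p + 6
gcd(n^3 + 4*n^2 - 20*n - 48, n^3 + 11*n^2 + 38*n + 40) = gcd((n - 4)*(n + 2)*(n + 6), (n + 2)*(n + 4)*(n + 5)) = n + 2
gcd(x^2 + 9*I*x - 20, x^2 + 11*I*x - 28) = x + 4*I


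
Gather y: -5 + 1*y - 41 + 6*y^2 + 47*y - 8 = 6*y^2 + 48*y - 54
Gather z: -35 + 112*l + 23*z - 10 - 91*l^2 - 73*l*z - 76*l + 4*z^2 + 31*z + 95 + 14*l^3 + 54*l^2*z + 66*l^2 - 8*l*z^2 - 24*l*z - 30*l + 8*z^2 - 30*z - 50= 14*l^3 - 25*l^2 + 6*l + z^2*(12 - 8*l) + z*(54*l^2 - 97*l + 24)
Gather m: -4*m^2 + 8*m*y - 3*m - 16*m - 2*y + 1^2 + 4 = -4*m^2 + m*(8*y - 19) - 2*y + 5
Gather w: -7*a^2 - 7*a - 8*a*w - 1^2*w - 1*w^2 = -7*a^2 - 7*a - w^2 + w*(-8*a - 1)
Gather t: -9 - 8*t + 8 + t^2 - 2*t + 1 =t^2 - 10*t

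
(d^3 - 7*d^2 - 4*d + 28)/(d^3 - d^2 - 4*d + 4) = (d - 7)/(d - 1)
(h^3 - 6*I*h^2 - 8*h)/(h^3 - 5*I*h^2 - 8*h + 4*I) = h*(h - 4*I)/(h^2 - 3*I*h - 2)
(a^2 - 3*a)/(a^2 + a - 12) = a/(a + 4)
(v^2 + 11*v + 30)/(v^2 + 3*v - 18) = (v + 5)/(v - 3)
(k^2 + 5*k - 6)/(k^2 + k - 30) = (k - 1)/(k - 5)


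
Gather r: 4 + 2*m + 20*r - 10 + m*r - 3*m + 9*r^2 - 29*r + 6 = -m + 9*r^2 + r*(m - 9)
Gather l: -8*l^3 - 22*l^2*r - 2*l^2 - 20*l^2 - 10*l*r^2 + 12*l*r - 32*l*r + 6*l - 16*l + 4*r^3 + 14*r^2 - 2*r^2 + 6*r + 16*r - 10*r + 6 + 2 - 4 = -8*l^3 + l^2*(-22*r - 22) + l*(-10*r^2 - 20*r - 10) + 4*r^3 + 12*r^2 + 12*r + 4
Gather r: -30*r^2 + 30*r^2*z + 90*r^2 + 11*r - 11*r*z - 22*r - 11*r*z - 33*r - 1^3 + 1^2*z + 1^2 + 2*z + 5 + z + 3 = r^2*(30*z + 60) + r*(-22*z - 44) + 4*z + 8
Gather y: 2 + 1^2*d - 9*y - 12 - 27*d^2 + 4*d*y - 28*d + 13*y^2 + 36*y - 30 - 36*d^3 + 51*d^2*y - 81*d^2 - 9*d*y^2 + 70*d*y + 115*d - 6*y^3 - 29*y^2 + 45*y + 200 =-36*d^3 - 108*d^2 + 88*d - 6*y^3 + y^2*(-9*d - 16) + y*(51*d^2 + 74*d + 72) + 160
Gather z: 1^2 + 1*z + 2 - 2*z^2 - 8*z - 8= -2*z^2 - 7*z - 5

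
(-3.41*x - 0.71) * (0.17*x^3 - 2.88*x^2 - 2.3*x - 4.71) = -0.5797*x^4 + 9.7001*x^3 + 9.8878*x^2 + 17.6941*x + 3.3441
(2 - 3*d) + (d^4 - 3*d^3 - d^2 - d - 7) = d^4 - 3*d^3 - d^2 - 4*d - 5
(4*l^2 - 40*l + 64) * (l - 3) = 4*l^3 - 52*l^2 + 184*l - 192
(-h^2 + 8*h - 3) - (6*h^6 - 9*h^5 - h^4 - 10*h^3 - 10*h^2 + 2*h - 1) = -6*h^6 + 9*h^5 + h^4 + 10*h^3 + 9*h^2 + 6*h - 2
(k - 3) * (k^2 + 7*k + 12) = k^3 + 4*k^2 - 9*k - 36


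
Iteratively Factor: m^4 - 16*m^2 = (m + 4)*(m^3 - 4*m^2) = m*(m + 4)*(m^2 - 4*m) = m*(m - 4)*(m + 4)*(m)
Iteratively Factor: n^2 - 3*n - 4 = (n - 4)*(n + 1)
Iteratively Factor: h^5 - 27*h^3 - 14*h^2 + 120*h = (h)*(h^4 - 27*h^2 - 14*h + 120) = h*(h - 5)*(h^3 + 5*h^2 - 2*h - 24) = h*(h - 5)*(h + 3)*(h^2 + 2*h - 8) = h*(h - 5)*(h - 2)*(h + 3)*(h + 4)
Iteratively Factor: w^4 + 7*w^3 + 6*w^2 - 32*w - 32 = (w + 4)*(w^3 + 3*w^2 - 6*w - 8) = (w + 4)^2*(w^2 - w - 2) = (w - 2)*(w + 4)^2*(w + 1)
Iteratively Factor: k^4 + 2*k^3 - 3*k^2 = (k)*(k^3 + 2*k^2 - 3*k) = k^2*(k^2 + 2*k - 3) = k^2*(k - 1)*(k + 3)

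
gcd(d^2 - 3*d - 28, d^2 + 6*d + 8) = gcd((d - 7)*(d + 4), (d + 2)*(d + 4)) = d + 4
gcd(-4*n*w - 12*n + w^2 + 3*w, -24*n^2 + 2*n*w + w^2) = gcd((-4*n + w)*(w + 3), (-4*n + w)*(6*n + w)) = -4*n + w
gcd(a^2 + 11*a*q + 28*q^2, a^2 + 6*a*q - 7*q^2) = a + 7*q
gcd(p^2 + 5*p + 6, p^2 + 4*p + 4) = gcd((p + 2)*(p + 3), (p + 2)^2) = p + 2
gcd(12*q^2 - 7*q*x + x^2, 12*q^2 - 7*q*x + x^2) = 12*q^2 - 7*q*x + x^2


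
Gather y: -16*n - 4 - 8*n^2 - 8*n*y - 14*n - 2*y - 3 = -8*n^2 - 30*n + y*(-8*n - 2) - 7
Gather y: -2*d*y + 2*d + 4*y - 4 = 2*d + y*(4 - 2*d) - 4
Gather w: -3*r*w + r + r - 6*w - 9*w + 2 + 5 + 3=2*r + w*(-3*r - 15) + 10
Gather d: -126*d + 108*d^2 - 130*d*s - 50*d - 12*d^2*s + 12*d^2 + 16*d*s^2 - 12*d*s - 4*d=d^2*(120 - 12*s) + d*(16*s^2 - 142*s - 180)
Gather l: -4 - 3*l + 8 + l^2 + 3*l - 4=l^2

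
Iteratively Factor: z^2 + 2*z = (z)*(z + 2)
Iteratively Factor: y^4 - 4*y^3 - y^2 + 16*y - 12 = (y + 2)*(y^3 - 6*y^2 + 11*y - 6) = (y - 2)*(y + 2)*(y^2 - 4*y + 3) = (y - 3)*(y - 2)*(y + 2)*(y - 1)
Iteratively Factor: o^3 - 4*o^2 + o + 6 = (o - 3)*(o^2 - o - 2) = (o - 3)*(o + 1)*(o - 2)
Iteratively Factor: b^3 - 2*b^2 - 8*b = (b)*(b^2 - 2*b - 8) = b*(b - 4)*(b + 2)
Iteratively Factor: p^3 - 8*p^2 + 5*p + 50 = (p - 5)*(p^2 - 3*p - 10) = (p - 5)*(p + 2)*(p - 5)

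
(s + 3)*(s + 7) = s^2 + 10*s + 21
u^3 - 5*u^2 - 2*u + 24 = (u - 4)*(u - 3)*(u + 2)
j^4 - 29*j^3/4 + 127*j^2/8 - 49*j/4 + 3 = (j - 4)*(j - 2)*(j - 3/4)*(j - 1/2)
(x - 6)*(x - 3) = x^2 - 9*x + 18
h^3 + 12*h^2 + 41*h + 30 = (h + 1)*(h + 5)*(h + 6)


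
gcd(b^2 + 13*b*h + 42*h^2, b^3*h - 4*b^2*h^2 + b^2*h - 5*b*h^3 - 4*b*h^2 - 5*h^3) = 1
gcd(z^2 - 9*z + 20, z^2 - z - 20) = z - 5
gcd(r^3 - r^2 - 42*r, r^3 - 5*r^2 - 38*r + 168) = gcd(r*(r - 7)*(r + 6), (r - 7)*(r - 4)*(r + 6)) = r^2 - r - 42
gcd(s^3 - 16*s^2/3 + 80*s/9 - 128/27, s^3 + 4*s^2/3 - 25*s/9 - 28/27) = s - 4/3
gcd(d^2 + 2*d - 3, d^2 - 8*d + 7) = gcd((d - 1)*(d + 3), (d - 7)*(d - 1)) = d - 1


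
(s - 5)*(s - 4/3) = s^2 - 19*s/3 + 20/3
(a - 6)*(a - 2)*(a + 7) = a^3 - a^2 - 44*a + 84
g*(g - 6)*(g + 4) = g^3 - 2*g^2 - 24*g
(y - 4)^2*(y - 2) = y^3 - 10*y^2 + 32*y - 32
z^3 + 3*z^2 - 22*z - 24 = (z - 4)*(z + 1)*(z + 6)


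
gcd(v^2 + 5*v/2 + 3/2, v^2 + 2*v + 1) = v + 1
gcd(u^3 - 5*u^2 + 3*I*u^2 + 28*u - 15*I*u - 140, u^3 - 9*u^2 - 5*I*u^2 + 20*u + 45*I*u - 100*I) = u - 5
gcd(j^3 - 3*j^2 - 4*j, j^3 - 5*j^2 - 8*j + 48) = j - 4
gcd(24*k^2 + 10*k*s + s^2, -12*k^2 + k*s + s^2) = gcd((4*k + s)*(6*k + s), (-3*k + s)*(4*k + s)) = 4*k + s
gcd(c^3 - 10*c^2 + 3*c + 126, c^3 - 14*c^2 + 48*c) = c - 6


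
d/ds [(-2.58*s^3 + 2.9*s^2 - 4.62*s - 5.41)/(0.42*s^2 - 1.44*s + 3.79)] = (-1.0836*s^4 + 7.4304*s^3 - 31.5702*s^2 + 26.5264*s - 25.3002)/(0.1764*s^4 - 1.2096*s^3 + 5.2572*s^2 - 10.9152*s + 14.3641)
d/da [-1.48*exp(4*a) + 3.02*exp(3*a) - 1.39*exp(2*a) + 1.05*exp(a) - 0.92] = (-5.92*exp(3*a) + 9.06*exp(2*a) - 2.78*exp(a) + 1.05)*exp(a)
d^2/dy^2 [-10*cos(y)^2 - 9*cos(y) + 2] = 9*cos(y) + 20*cos(2*y)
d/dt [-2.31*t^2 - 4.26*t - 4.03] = -4.62*t - 4.26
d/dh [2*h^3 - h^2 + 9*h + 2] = 6*h^2 - 2*h + 9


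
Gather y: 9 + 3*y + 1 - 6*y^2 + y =-6*y^2 + 4*y + 10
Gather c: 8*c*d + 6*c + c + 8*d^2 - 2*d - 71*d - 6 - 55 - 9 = c*(8*d + 7) + 8*d^2 - 73*d - 70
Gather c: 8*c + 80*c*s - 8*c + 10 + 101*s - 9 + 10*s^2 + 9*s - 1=80*c*s + 10*s^2 + 110*s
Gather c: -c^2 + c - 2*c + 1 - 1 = -c^2 - c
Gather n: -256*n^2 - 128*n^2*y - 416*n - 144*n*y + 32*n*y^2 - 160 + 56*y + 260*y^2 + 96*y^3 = n^2*(-128*y - 256) + n*(32*y^2 - 144*y - 416) + 96*y^3 + 260*y^2 + 56*y - 160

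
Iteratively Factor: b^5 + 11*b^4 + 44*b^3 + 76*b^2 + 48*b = (b + 3)*(b^4 + 8*b^3 + 20*b^2 + 16*b) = (b + 2)*(b + 3)*(b^3 + 6*b^2 + 8*b) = (b + 2)*(b + 3)*(b + 4)*(b^2 + 2*b) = b*(b + 2)*(b + 3)*(b + 4)*(b + 2)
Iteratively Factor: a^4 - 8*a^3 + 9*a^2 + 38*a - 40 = (a + 2)*(a^3 - 10*a^2 + 29*a - 20) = (a - 4)*(a + 2)*(a^2 - 6*a + 5) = (a - 4)*(a - 1)*(a + 2)*(a - 5)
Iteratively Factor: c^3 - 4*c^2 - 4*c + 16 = (c - 4)*(c^2 - 4) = (c - 4)*(c - 2)*(c + 2)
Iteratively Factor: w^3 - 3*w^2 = (w)*(w^2 - 3*w) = w*(w - 3)*(w)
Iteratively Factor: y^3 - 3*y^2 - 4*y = (y - 4)*(y^2 + y) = y*(y - 4)*(y + 1)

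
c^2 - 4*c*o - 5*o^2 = (c - 5*o)*(c + o)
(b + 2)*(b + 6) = b^2 + 8*b + 12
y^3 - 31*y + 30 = (y - 5)*(y - 1)*(y + 6)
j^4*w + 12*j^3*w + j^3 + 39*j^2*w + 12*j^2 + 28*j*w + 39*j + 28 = (j + 1)*(j + 4)*(j + 7)*(j*w + 1)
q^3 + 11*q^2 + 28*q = q*(q + 4)*(q + 7)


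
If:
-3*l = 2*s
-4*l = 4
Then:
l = -1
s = 3/2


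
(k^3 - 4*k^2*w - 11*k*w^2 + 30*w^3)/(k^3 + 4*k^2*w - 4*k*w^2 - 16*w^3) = (k^2 - 2*k*w - 15*w^2)/(k^2 + 6*k*w + 8*w^2)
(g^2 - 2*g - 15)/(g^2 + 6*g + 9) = (g - 5)/(g + 3)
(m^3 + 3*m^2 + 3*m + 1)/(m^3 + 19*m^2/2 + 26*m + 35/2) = 2*(m^2 + 2*m + 1)/(2*m^2 + 17*m + 35)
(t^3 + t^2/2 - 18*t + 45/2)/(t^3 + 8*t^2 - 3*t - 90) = (t - 3/2)/(t + 6)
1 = 1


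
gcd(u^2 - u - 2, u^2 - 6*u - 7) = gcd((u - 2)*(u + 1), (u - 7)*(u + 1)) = u + 1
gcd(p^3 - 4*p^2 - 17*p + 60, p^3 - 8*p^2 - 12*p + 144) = p + 4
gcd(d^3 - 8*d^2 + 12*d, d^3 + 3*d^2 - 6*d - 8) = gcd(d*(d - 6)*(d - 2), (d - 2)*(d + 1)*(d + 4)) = d - 2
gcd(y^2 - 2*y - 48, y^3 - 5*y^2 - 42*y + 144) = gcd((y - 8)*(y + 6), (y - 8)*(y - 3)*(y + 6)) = y^2 - 2*y - 48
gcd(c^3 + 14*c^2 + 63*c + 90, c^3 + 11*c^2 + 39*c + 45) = c^2 + 8*c + 15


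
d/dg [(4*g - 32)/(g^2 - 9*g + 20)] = 4*(-g^2 + 16*g - 52)/(g^4 - 18*g^3 + 121*g^2 - 360*g + 400)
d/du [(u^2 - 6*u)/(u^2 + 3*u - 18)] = 9*(u^2 - 4*u + 12)/(u^4 + 6*u^3 - 27*u^2 - 108*u + 324)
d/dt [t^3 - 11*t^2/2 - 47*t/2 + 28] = 3*t^2 - 11*t - 47/2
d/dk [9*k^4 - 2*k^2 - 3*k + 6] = 36*k^3 - 4*k - 3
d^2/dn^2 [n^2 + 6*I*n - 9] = 2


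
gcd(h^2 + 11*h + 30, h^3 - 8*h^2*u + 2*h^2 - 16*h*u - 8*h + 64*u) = 1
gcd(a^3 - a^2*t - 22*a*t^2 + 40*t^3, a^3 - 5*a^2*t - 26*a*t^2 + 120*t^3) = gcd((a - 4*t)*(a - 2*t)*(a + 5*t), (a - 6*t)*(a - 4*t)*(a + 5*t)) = -a^2 - a*t + 20*t^2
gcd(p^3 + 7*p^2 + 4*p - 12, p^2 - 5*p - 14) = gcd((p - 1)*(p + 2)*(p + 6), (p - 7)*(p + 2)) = p + 2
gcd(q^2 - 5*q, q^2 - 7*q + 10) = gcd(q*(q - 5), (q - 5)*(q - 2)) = q - 5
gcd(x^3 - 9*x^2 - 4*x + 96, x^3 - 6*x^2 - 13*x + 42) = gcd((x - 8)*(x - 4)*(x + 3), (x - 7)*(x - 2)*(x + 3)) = x + 3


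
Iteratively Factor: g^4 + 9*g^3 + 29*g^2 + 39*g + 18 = (g + 2)*(g^3 + 7*g^2 + 15*g + 9) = (g + 1)*(g + 2)*(g^2 + 6*g + 9) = (g + 1)*(g + 2)*(g + 3)*(g + 3)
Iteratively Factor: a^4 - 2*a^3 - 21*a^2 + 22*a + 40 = (a + 1)*(a^3 - 3*a^2 - 18*a + 40) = (a + 1)*(a + 4)*(a^2 - 7*a + 10) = (a - 5)*(a + 1)*(a + 4)*(a - 2)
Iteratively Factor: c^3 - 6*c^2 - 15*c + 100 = (c - 5)*(c^2 - c - 20) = (c - 5)^2*(c + 4)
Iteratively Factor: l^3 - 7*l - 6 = (l + 1)*(l^2 - l - 6) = (l + 1)*(l + 2)*(l - 3)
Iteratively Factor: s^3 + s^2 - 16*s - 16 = (s + 1)*(s^2 - 16) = (s - 4)*(s + 1)*(s + 4)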